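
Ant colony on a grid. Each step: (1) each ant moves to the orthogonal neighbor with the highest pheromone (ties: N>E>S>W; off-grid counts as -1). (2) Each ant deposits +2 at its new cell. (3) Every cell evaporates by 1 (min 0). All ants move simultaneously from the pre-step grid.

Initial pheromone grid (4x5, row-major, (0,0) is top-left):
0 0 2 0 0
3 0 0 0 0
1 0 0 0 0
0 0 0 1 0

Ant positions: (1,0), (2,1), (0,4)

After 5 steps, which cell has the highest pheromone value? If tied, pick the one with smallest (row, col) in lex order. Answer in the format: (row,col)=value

Step 1: ant0:(1,0)->S->(2,0) | ant1:(2,1)->W->(2,0) | ant2:(0,4)->S->(1,4)
  grid max=4 at (2,0)
Step 2: ant0:(2,0)->N->(1,0) | ant1:(2,0)->N->(1,0) | ant2:(1,4)->N->(0,4)
  grid max=5 at (1,0)
Step 3: ant0:(1,0)->S->(2,0) | ant1:(1,0)->S->(2,0) | ant2:(0,4)->S->(1,4)
  grid max=6 at (2,0)
Step 4: ant0:(2,0)->N->(1,0) | ant1:(2,0)->N->(1,0) | ant2:(1,4)->N->(0,4)
  grid max=7 at (1,0)
Step 5: ant0:(1,0)->S->(2,0) | ant1:(1,0)->S->(2,0) | ant2:(0,4)->S->(1,4)
  grid max=8 at (2,0)
Final grid:
  0 0 0 0 0
  6 0 0 0 1
  8 0 0 0 0
  0 0 0 0 0
Max pheromone 8 at (2,0)

Answer: (2,0)=8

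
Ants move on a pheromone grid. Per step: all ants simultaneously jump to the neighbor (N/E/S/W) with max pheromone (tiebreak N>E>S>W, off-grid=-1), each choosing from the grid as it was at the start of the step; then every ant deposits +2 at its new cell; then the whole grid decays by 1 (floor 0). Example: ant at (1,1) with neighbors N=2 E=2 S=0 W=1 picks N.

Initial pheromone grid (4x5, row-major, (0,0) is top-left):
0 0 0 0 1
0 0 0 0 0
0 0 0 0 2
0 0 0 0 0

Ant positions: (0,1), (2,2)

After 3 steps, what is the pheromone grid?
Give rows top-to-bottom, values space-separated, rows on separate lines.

After step 1: ants at (0,2),(1,2)
  0 0 1 0 0
  0 0 1 0 0
  0 0 0 0 1
  0 0 0 0 0
After step 2: ants at (1,2),(0,2)
  0 0 2 0 0
  0 0 2 0 0
  0 0 0 0 0
  0 0 0 0 0
After step 3: ants at (0,2),(1,2)
  0 0 3 0 0
  0 0 3 0 0
  0 0 0 0 0
  0 0 0 0 0

0 0 3 0 0
0 0 3 0 0
0 0 0 0 0
0 0 0 0 0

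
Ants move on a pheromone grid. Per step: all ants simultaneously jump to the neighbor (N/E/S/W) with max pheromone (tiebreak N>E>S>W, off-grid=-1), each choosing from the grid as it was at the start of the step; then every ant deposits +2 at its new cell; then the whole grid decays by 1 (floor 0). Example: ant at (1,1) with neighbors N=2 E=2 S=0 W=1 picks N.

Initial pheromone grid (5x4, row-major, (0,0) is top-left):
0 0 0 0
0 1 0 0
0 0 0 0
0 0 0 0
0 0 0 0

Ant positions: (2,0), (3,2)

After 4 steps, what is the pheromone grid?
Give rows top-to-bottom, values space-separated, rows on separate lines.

After step 1: ants at (1,0),(2,2)
  0 0 0 0
  1 0 0 0
  0 0 1 0
  0 0 0 0
  0 0 0 0
After step 2: ants at (0,0),(1,2)
  1 0 0 0
  0 0 1 0
  0 0 0 0
  0 0 0 0
  0 0 0 0
After step 3: ants at (0,1),(0,2)
  0 1 1 0
  0 0 0 0
  0 0 0 0
  0 0 0 0
  0 0 0 0
After step 4: ants at (0,2),(0,1)
  0 2 2 0
  0 0 0 0
  0 0 0 0
  0 0 0 0
  0 0 0 0

0 2 2 0
0 0 0 0
0 0 0 0
0 0 0 0
0 0 0 0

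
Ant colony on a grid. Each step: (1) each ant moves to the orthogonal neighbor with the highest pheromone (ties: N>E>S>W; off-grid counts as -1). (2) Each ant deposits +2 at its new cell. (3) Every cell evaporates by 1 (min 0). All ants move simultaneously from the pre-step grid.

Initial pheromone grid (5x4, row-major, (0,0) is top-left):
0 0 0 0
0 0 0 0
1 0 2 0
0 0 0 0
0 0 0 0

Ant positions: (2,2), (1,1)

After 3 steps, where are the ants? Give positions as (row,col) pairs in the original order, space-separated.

Step 1: ant0:(2,2)->N->(1,2) | ant1:(1,1)->N->(0,1)
  grid max=1 at (0,1)
Step 2: ant0:(1,2)->S->(2,2) | ant1:(0,1)->E->(0,2)
  grid max=2 at (2,2)
Step 3: ant0:(2,2)->N->(1,2) | ant1:(0,2)->E->(0,3)
  grid max=1 at (0,3)

(1,2) (0,3)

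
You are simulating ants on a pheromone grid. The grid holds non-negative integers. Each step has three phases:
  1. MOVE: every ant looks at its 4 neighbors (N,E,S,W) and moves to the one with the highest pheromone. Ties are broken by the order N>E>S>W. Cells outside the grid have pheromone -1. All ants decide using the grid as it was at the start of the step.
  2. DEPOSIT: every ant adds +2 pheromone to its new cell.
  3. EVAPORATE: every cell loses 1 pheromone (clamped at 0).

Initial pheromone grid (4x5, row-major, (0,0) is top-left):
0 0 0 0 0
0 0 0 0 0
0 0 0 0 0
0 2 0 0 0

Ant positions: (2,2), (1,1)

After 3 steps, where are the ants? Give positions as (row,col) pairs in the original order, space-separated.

Step 1: ant0:(2,2)->N->(1,2) | ant1:(1,1)->N->(0,1)
  grid max=1 at (0,1)
Step 2: ant0:(1,2)->N->(0,2) | ant1:(0,1)->E->(0,2)
  grid max=3 at (0,2)
Step 3: ant0:(0,2)->E->(0,3) | ant1:(0,2)->E->(0,3)
  grid max=3 at (0,3)

(0,3) (0,3)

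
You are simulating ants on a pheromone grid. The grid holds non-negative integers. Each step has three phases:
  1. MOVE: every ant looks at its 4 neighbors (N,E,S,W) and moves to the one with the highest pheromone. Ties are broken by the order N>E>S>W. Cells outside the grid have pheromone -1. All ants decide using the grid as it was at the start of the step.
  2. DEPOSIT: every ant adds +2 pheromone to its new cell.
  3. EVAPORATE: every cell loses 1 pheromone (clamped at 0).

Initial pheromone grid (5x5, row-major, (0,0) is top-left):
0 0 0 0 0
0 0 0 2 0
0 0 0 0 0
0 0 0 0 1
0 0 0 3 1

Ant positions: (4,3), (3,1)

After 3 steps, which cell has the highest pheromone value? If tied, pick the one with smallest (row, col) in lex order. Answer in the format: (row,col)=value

Step 1: ant0:(4,3)->E->(4,4) | ant1:(3,1)->N->(2,1)
  grid max=2 at (4,3)
Step 2: ant0:(4,4)->W->(4,3) | ant1:(2,1)->N->(1,1)
  grid max=3 at (4,3)
Step 3: ant0:(4,3)->E->(4,4) | ant1:(1,1)->N->(0,1)
  grid max=2 at (4,3)
Final grid:
  0 1 0 0 0
  0 0 0 0 0
  0 0 0 0 0
  0 0 0 0 0
  0 0 0 2 2
Max pheromone 2 at (4,3)

Answer: (4,3)=2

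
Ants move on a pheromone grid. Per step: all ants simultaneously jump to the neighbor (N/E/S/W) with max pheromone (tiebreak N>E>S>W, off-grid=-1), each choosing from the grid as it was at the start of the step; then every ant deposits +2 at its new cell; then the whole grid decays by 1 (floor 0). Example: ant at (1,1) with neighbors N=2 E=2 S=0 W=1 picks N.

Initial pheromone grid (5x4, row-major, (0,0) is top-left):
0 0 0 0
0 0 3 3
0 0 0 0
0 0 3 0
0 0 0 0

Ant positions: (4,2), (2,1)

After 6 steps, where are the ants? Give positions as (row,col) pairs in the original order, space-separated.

Step 1: ant0:(4,2)->N->(3,2) | ant1:(2,1)->N->(1,1)
  grid max=4 at (3,2)
Step 2: ant0:(3,2)->N->(2,2) | ant1:(1,1)->E->(1,2)
  grid max=3 at (1,2)
Step 3: ant0:(2,2)->N->(1,2) | ant1:(1,2)->E->(1,3)
  grid max=4 at (1,2)
Step 4: ant0:(1,2)->E->(1,3) | ant1:(1,3)->W->(1,2)
  grid max=5 at (1,2)
Step 5: ant0:(1,3)->W->(1,2) | ant1:(1,2)->E->(1,3)
  grid max=6 at (1,2)
Step 6: ant0:(1,2)->E->(1,3) | ant1:(1,3)->W->(1,2)
  grid max=7 at (1,2)

(1,3) (1,2)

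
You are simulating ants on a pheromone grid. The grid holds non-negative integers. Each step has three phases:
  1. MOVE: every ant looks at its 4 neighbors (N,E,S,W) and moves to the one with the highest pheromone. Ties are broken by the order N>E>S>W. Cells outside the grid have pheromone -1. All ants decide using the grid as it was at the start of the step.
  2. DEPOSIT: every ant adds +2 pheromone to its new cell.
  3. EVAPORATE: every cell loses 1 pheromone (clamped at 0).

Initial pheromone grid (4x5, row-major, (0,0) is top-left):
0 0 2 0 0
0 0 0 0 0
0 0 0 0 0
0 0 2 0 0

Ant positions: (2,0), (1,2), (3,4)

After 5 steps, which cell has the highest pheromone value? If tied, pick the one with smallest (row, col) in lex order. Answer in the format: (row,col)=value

Answer: (0,2)=5

Derivation:
Step 1: ant0:(2,0)->N->(1,0) | ant1:(1,2)->N->(0,2) | ant2:(3,4)->N->(2,4)
  grid max=3 at (0,2)
Step 2: ant0:(1,0)->N->(0,0) | ant1:(0,2)->E->(0,3) | ant2:(2,4)->N->(1,4)
  grid max=2 at (0,2)
Step 3: ant0:(0,0)->E->(0,1) | ant1:(0,3)->W->(0,2) | ant2:(1,4)->N->(0,4)
  grid max=3 at (0,2)
Step 4: ant0:(0,1)->E->(0,2) | ant1:(0,2)->W->(0,1) | ant2:(0,4)->S->(1,4)
  grid max=4 at (0,2)
Step 5: ant0:(0,2)->W->(0,1) | ant1:(0,1)->E->(0,2) | ant2:(1,4)->N->(0,4)
  grid max=5 at (0,2)
Final grid:
  0 3 5 0 1
  0 0 0 0 0
  0 0 0 0 0
  0 0 0 0 0
Max pheromone 5 at (0,2)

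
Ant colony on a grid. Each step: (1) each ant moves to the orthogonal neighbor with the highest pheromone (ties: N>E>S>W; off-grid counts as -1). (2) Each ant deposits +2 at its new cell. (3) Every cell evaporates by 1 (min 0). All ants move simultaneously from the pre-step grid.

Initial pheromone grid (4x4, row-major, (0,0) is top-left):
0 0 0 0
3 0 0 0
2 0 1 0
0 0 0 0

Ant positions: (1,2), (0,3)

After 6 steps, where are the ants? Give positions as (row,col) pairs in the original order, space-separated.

Step 1: ant0:(1,2)->S->(2,2) | ant1:(0,3)->S->(1,3)
  grid max=2 at (1,0)
Step 2: ant0:(2,2)->N->(1,2) | ant1:(1,3)->N->(0,3)
  grid max=1 at (0,3)
Step 3: ant0:(1,2)->S->(2,2) | ant1:(0,3)->S->(1,3)
  grid max=2 at (2,2)
Step 4: ant0:(2,2)->N->(1,2) | ant1:(1,3)->N->(0,3)
  grid max=1 at (0,3)
Step 5: ant0:(1,2)->S->(2,2) | ant1:(0,3)->S->(1,3)
  grid max=2 at (2,2)
Step 6: ant0:(2,2)->N->(1,2) | ant1:(1,3)->N->(0,3)
  grid max=1 at (0,3)

(1,2) (0,3)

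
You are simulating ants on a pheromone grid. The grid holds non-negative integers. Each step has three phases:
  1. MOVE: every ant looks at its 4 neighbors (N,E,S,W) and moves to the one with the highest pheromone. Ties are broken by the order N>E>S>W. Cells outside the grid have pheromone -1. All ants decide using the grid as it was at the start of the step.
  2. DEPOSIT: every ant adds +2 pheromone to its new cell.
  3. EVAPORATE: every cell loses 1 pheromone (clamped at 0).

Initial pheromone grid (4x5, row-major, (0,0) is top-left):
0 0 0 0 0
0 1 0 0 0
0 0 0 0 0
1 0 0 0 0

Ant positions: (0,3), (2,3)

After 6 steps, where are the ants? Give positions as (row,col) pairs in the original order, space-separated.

Step 1: ant0:(0,3)->E->(0,4) | ant1:(2,3)->N->(1,3)
  grid max=1 at (0,4)
Step 2: ant0:(0,4)->S->(1,4) | ant1:(1,3)->N->(0,3)
  grid max=1 at (0,3)
Step 3: ant0:(1,4)->N->(0,4) | ant1:(0,3)->E->(0,4)
  grid max=3 at (0,4)
Step 4: ant0:(0,4)->S->(1,4) | ant1:(0,4)->S->(1,4)
  grid max=3 at (1,4)
Step 5: ant0:(1,4)->N->(0,4) | ant1:(1,4)->N->(0,4)
  grid max=5 at (0,4)
Step 6: ant0:(0,4)->S->(1,4) | ant1:(0,4)->S->(1,4)
  grid max=5 at (1,4)

(1,4) (1,4)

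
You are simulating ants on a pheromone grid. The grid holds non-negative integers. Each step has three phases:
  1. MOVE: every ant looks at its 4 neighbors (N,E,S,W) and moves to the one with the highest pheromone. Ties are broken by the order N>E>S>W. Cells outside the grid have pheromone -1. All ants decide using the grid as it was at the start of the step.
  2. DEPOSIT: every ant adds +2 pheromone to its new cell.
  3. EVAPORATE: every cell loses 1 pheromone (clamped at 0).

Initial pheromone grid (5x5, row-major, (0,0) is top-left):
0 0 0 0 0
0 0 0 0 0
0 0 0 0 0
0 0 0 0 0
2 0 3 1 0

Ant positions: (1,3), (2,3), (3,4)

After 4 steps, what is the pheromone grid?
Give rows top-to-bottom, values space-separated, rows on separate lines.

After step 1: ants at (0,3),(1,3),(2,4)
  0 0 0 1 0
  0 0 0 1 0
  0 0 0 0 1
  0 0 0 0 0
  1 0 2 0 0
After step 2: ants at (1,3),(0,3),(1,4)
  0 0 0 2 0
  0 0 0 2 1
  0 0 0 0 0
  0 0 0 0 0
  0 0 1 0 0
After step 3: ants at (0,3),(1,3),(1,3)
  0 0 0 3 0
  0 0 0 5 0
  0 0 0 0 0
  0 0 0 0 0
  0 0 0 0 0
After step 4: ants at (1,3),(0,3),(0,3)
  0 0 0 6 0
  0 0 0 6 0
  0 0 0 0 0
  0 0 0 0 0
  0 0 0 0 0

0 0 0 6 0
0 0 0 6 0
0 0 0 0 0
0 0 0 0 0
0 0 0 0 0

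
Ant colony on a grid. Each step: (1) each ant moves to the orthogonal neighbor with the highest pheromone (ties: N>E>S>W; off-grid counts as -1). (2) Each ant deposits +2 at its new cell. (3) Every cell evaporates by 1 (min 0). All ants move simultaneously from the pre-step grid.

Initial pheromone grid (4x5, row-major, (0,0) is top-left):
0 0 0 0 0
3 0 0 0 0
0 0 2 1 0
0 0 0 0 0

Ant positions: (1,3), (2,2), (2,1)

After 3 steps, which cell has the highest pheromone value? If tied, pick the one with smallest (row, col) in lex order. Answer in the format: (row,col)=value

Step 1: ant0:(1,3)->S->(2,3) | ant1:(2,2)->E->(2,3) | ant2:(2,1)->E->(2,2)
  grid max=4 at (2,3)
Step 2: ant0:(2,3)->W->(2,2) | ant1:(2,3)->W->(2,2) | ant2:(2,2)->E->(2,3)
  grid max=6 at (2,2)
Step 3: ant0:(2,2)->E->(2,3) | ant1:(2,2)->E->(2,3) | ant2:(2,3)->W->(2,2)
  grid max=8 at (2,3)
Final grid:
  0 0 0 0 0
  0 0 0 0 0
  0 0 7 8 0
  0 0 0 0 0
Max pheromone 8 at (2,3)

Answer: (2,3)=8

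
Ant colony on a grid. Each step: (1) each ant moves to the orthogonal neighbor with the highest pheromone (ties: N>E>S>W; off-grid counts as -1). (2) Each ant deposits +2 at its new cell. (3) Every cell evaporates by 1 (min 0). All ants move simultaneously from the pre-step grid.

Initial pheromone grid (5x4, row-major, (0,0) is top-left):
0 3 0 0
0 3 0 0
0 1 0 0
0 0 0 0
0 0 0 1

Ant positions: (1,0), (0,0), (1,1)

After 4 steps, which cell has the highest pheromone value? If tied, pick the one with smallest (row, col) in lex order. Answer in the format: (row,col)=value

Answer: (0,1)=11

Derivation:
Step 1: ant0:(1,0)->E->(1,1) | ant1:(0,0)->E->(0,1) | ant2:(1,1)->N->(0,1)
  grid max=6 at (0,1)
Step 2: ant0:(1,1)->N->(0,1) | ant1:(0,1)->S->(1,1) | ant2:(0,1)->S->(1,1)
  grid max=7 at (0,1)
Step 3: ant0:(0,1)->S->(1,1) | ant1:(1,1)->N->(0,1) | ant2:(1,1)->N->(0,1)
  grid max=10 at (0,1)
Step 4: ant0:(1,1)->N->(0,1) | ant1:(0,1)->S->(1,1) | ant2:(0,1)->S->(1,1)
  grid max=11 at (0,1)
Final grid:
  0 11 0 0
  0 11 0 0
  0 0 0 0
  0 0 0 0
  0 0 0 0
Max pheromone 11 at (0,1)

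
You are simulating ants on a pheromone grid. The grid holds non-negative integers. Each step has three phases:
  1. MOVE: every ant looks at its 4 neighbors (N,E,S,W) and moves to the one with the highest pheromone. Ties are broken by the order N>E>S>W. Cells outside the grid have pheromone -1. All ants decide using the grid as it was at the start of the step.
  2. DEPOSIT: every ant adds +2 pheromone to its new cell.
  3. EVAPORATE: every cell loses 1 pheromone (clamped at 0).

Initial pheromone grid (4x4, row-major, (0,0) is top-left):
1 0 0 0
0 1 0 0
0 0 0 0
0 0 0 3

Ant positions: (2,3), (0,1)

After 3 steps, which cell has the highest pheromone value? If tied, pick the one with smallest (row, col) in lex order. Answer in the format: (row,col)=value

Step 1: ant0:(2,3)->S->(3,3) | ant1:(0,1)->S->(1,1)
  grid max=4 at (3,3)
Step 2: ant0:(3,3)->N->(2,3) | ant1:(1,1)->N->(0,1)
  grid max=3 at (3,3)
Step 3: ant0:(2,3)->S->(3,3) | ant1:(0,1)->S->(1,1)
  grid max=4 at (3,3)
Final grid:
  0 0 0 0
  0 2 0 0
  0 0 0 0
  0 0 0 4
Max pheromone 4 at (3,3)

Answer: (3,3)=4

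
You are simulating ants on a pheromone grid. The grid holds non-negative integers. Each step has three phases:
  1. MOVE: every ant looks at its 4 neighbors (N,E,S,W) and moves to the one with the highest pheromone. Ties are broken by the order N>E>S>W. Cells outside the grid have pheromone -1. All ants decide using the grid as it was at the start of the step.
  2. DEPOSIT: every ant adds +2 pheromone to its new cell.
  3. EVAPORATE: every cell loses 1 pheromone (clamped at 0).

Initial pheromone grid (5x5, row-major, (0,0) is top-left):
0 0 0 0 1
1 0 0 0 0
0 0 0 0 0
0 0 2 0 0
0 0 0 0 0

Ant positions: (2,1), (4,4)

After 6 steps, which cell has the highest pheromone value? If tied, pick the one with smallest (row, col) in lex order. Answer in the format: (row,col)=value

Answer: (0,3)=3

Derivation:
Step 1: ant0:(2,1)->N->(1,1) | ant1:(4,4)->N->(3,4)
  grid max=1 at (1,1)
Step 2: ant0:(1,1)->N->(0,1) | ant1:(3,4)->N->(2,4)
  grid max=1 at (0,1)
Step 3: ant0:(0,1)->E->(0,2) | ant1:(2,4)->N->(1,4)
  grid max=1 at (0,2)
Step 4: ant0:(0,2)->E->(0,3) | ant1:(1,4)->N->(0,4)
  grid max=1 at (0,3)
Step 5: ant0:(0,3)->E->(0,4) | ant1:(0,4)->W->(0,3)
  grid max=2 at (0,3)
Step 6: ant0:(0,4)->W->(0,3) | ant1:(0,3)->E->(0,4)
  grid max=3 at (0,3)
Final grid:
  0 0 0 3 3
  0 0 0 0 0
  0 0 0 0 0
  0 0 0 0 0
  0 0 0 0 0
Max pheromone 3 at (0,3)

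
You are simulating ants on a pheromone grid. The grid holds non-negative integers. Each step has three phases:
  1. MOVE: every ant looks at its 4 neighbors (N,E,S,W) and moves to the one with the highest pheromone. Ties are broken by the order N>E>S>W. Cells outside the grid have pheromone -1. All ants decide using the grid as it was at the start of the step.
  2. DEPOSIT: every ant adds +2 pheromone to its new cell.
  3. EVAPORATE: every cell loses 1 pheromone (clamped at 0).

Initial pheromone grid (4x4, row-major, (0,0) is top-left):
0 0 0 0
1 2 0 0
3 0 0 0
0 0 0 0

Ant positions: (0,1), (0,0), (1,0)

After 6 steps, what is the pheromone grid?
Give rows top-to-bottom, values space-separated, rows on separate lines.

After step 1: ants at (1,1),(1,0),(2,0)
  0 0 0 0
  2 3 0 0
  4 0 0 0
  0 0 0 0
After step 2: ants at (1,0),(2,0),(1,0)
  0 0 0 0
  5 2 0 0
  5 0 0 0
  0 0 0 0
After step 3: ants at (2,0),(1,0),(2,0)
  0 0 0 0
  6 1 0 0
  8 0 0 0
  0 0 0 0
After step 4: ants at (1,0),(2,0),(1,0)
  0 0 0 0
  9 0 0 0
  9 0 0 0
  0 0 0 0
After step 5: ants at (2,0),(1,0),(2,0)
  0 0 0 0
  10 0 0 0
  12 0 0 0
  0 0 0 0
After step 6: ants at (1,0),(2,0),(1,0)
  0 0 0 0
  13 0 0 0
  13 0 0 0
  0 0 0 0

0 0 0 0
13 0 0 0
13 0 0 0
0 0 0 0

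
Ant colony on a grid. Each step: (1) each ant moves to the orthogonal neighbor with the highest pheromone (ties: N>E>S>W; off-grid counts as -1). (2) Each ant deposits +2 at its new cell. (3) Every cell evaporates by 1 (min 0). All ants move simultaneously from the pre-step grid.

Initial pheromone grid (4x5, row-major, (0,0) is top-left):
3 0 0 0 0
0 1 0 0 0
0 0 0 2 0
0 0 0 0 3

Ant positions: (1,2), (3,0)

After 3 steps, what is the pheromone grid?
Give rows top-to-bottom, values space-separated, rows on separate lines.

After step 1: ants at (1,1),(2,0)
  2 0 0 0 0
  0 2 0 0 0
  1 0 0 1 0
  0 0 0 0 2
After step 2: ants at (0,1),(1,0)
  1 1 0 0 0
  1 1 0 0 0
  0 0 0 0 0
  0 0 0 0 1
After step 3: ants at (1,1),(0,0)
  2 0 0 0 0
  0 2 0 0 0
  0 0 0 0 0
  0 0 0 0 0

2 0 0 0 0
0 2 0 0 0
0 0 0 0 0
0 0 0 0 0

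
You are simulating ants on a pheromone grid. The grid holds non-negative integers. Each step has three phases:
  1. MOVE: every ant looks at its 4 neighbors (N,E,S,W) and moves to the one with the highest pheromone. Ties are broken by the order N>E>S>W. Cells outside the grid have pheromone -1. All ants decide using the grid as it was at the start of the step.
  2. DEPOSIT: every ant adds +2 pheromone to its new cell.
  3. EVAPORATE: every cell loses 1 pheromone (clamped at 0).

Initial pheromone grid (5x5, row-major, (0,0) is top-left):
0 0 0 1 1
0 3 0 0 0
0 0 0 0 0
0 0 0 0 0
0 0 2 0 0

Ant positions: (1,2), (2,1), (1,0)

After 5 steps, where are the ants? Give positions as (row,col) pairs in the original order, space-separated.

Step 1: ant0:(1,2)->W->(1,1) | ant1:(2,1)->N->(1,1) | ant2:(1,0)->E->(1,1)
  grid max=8 at (1,1)
Step 2: ant0:(1,1)->N->(0,1) | ant1:(1,1)->N->(0,1) | ant2:(1,1)->N->(0,1)
  grid max=7 at (1,1)
Step 3: ant0:(0,1)->S->(1,1) | ant1:(0,1)->S->(1,1) | ant2:(0,1)->S->(1,1)
  grid max=12 at (1,1)
Step 4: ant0:(1,1)->N->(0,1) | ant1:(1,1)->N->(0,1) | ant2:(1,1)->N->(0,1)
  grid max=11 at (1,1)
Step 5: ant0:(0,1)->S->(1,1) | ant1:(0,1)->S->(1,1) | ant2:(0,1)->S->(1,1)
  grid max=16 at (1,1)

(1,1) (1,1) (1,1)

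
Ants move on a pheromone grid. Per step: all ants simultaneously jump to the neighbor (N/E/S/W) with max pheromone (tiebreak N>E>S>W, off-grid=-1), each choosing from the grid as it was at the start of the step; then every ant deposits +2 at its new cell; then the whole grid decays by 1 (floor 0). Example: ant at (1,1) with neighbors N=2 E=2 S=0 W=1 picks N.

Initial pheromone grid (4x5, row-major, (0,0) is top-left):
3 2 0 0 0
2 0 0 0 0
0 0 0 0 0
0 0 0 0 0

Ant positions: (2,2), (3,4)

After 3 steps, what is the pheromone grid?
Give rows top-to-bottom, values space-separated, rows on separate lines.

After step 1: ants at (1,2),(2,4)
  2 1 0 0 0
  1 0 1 0 0
  0 0 0 0 1
  0 0 0 0 0
After step 2: ants at (0,2),(1,4)
  1 0 1 0 0
  0 0 0 0 1
  0 0 0 0 0
  0 0 0 0 0
After step 3: ants at (0,3),(0,4)
  0 0 0 1 1
  0 0 0 0 0
  0 0 0 0 0
  0 0 0 0 0

0 0 0 1 1
0 0 0 0 0
0 0 0 0 0
0 0 0 0 0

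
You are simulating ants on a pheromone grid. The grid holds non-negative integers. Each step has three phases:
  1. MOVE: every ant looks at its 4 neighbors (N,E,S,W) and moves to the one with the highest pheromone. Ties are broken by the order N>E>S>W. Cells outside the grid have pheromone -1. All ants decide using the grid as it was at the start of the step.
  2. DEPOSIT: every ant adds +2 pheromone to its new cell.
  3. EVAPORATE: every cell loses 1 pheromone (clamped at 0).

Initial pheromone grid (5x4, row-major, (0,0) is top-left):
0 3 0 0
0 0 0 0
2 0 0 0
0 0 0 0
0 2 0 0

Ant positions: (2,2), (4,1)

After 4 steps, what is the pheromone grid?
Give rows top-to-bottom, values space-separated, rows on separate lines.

After step 1: ants at (1,2),(3,1)
  0 2 0 0
  0 0 1 0
  1 0 0 0
  0 1 0 0
  0 1 0 0
After step 2: ants at (0,2),(4,1)
  0 1 1 0
  0 0 0 0
  0 0 0 0
  0 0 0 0
  0 2 0 0
After step 3: ants at (0,1),(3,1)
  0 2 0 0
  0 0 0 0
  0 0 0 0
  0 1 0 0
  0 1 0 0
After step 4: ants at (0,2),(4,1)
  0 1 1 0
  0 0 0 0
  0 0 0 0
  0 0 0 0
  0 2 0 0

0 1 1 0
0 0 0 0
0 0 0 0
0 0 0 0
0 2 0 0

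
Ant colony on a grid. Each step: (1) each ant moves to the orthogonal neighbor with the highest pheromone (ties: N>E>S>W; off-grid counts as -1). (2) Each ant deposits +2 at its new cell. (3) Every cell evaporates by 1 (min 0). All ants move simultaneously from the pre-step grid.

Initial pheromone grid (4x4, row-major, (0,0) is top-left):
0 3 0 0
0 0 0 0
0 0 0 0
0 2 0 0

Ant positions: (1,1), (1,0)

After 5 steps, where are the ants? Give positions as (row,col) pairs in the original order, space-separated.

Step 1: ant0:(1,1)->N->(0,1) | ant1:(1,0)->N->(0,0)
  grid max=4 at (0,1)
Step 2: ant0:(0,1)->W->(0,0) | ant1:(0,0)->E->(0,1)
  grid max=5 at (0,1)
Step 3: ant0:(0,0)->E->(0,1) | ant1:(0,1)->W->(0,0)
  grid max=6 at (0,1)
Step 4: ant0:(0,1)->W->(0,0) | ant1:(0,0)->E->(0,1)
  grid max=7 at (0,1)
Step 5: ant0:(0,0)->E->(0,1) | ant1:(0,1)->W->(0,0)
  grid max=8 at (0,1)

(0,1) (0,0)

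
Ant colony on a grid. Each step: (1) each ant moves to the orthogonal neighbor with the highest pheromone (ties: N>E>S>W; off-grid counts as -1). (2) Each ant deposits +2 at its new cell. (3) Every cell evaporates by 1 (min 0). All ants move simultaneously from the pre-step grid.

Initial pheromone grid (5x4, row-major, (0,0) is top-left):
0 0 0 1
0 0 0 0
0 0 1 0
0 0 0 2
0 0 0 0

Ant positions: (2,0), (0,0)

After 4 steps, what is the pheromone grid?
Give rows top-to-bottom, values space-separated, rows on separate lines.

After step 1: ants at (1,0),(0,1)
  0 1 0 0
  1 0 0 0
  0 0 0 0
  0 0 0 1
  0 0 0 0
After step 2: ants at (0,0),(0,2)
  1 0 1 0
  0 0 0 0
  0 0 0 0
  0 0 0 0
  0 0 0 0
After step 3: ants at (0,1),(0,3)
  0 1 0 1
  0 0 0 0
  0 0 0 0
  0 0 0 0
  0 0 0 0
After step 4: ants at (0,2),(1,3)
  0 0 1 0
  0 0 0 1
  0 0 0 0
  0 0 0 0
  0 0 0 0

0 0 1 0
0 0 0 1
0 0 0 0
0 0 0 0
0 0 0 0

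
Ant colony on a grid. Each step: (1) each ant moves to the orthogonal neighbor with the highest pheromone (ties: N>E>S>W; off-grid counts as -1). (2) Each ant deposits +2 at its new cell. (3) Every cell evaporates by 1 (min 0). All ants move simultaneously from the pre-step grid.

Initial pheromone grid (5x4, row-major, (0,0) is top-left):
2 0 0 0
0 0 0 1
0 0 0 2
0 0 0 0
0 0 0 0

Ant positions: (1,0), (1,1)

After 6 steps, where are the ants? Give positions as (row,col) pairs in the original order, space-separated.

Step 1: ant0:(1,0)->N->(0,0) | ant1:(1,1)->N->(0,1)
  grid max=3 at (0,0)
Step 2: ant0:(0,0)->E->(0,1) | ant1:(0,1)->W->(0,0)
  grid max=4 at (0,0)
Step 3: ant0:(0,1)->W->(0,0) | ant1:(0,0)->E->(0,1)
  grid max=5 at (0,0)
Step 4: ant0:(0,0)->E->(0,1) | ant1:(0,1)->W->(0,0)
  grid max=6 at (0,0)
Step 5: ant0:(0,1)->W->(0,0) | ant1:(0,0)->E->(0,1)
  grid max=7 at (0,0)
Step 6: ant0:(0,0)->E->(0,1) | ant1:(0,1)->W->(0,0)
  grid max=8 at (0,0)

(0,1) (0,0)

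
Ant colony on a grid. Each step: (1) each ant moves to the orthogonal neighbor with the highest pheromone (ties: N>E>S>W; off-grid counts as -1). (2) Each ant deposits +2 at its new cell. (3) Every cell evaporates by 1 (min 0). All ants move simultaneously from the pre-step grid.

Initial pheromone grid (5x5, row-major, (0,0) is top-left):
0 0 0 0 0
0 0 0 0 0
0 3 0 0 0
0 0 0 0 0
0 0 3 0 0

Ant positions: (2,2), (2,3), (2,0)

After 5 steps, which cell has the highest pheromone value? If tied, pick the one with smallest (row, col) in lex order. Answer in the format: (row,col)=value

Step 1: ant0:(2,2)->W->(2,1) | ant1:(2,3)->N->(1,3) | ant2:(2,0)->E->(2,1)
  grid max=6 at (2,1)
Step 2: ant0:(2,1)->N->(1,1) | ant1:(1,3)->N->(0,3) | ant2:(2,1)->N->(1,1)
  grid max=5 at (2,1)
Step 3: ant0:(1,1)->S->(2,1) | ant1:(0,3)->E->(0,4) | ant2:(1,1)->S->(2,1)
  grid max=8 at (2,1)
Step 4: ant0:(2,1)->N->(1,1) | ant1:(0,4)->S->(1,4) | ant2:(2,1)->N->(1,1)
  grid max=7 at (2,1)
Step 5: ant0:(1,1)->S->(2,1) | ant1:(1,4)->N->(0,4) | ant2:(1,1)->S->(2,1)
  grid max=10 at (2,1)
Final grid:
  0 0 0 0 1
  0 4 0 0 0
  0 10 0 0 0
  0 0 0 0 0
  0 0 0 0 0
Max pheromone 10 at (2,1)

Answer: (2,1)=10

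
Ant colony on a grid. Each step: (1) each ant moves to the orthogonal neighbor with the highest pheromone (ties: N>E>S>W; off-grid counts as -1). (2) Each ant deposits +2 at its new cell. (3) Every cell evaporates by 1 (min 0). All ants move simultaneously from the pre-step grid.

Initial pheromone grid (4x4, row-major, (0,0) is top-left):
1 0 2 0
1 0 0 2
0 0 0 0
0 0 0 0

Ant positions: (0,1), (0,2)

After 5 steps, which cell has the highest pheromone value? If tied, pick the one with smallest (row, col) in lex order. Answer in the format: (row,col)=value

Answer: (0,2)=7

Derivation:
Step 1: ant0:(0,1)->E->(0,2) | ant1:(0,2)->E->(0,3)
  grid max=3 at (0,2)
Step 2: ant0:(0,2)->E->(0,3) | ant1:(0,3)->W->(0,2)
  grid max=4 at (0,2)
Step 3: ant0:(0,3)->W->(0,2) | ant1:(0,2)->E->(0,3)
  grid max=5 at (0,2)
Step 4: ant0:(0,2)->E->(0,3) | ant1:(0,3)->W->(0,2)
  grid max=6 at (0,2)
Step 5: ant0:(0,3)->W->(0,2) | ant1:(0,2)->E->(0,3)
  grid max=7 at (0,2)
Final grid:
  0 0 7 5
  0 0 0 0
  0 0 0 0
  0 0 0 0
Max pheromone 7 at (0,2)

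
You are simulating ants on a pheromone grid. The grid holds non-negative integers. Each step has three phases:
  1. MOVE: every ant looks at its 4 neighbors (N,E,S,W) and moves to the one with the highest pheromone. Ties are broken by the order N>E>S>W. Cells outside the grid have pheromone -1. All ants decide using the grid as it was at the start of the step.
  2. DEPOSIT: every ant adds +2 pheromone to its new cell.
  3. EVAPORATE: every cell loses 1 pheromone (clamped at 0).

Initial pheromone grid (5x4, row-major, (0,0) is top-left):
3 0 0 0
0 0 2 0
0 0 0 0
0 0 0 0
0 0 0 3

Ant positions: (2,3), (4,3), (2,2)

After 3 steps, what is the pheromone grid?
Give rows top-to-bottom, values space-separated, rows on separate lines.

After step 1: ants at (1,3),(3,3),(1,2)
  2 0 0 0
  0 0 3 1
  0 0 0 0
  0 0 0 1
  0 0 0 2
After step 2: ants at (1,2),(4,3),(1,3)
  1 0 0 0
  0 0 4 2
  0 0 0 0
  0 0 0 0
  0 0 0 3
After step 3: ants at (1,3),(3,3),(1,2)
  0 0 0 0
  0 0 5 3
  0 0 0 0
  0 0 0 1
  0 0 0 2

0 0 0 0
0 0 5 3
0 0 0 0
0 0 0 1
0 0 0 2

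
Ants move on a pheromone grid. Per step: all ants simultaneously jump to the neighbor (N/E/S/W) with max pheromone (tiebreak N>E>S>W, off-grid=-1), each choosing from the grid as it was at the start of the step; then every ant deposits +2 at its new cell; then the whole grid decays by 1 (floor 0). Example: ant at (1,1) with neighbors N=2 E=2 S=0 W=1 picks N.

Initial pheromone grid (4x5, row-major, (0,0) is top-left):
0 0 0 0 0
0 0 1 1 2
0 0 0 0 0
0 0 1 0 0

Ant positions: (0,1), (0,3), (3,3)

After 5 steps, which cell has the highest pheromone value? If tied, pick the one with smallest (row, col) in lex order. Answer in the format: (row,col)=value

Answer: (1,3)=6

Derivation:
Step 1: ant0:(0,1)->E->(0,2) | ant1:(0,3)->S->(1,3) | ant2:(3,3)->W->(3,2)
  grid max=2 at (1,3)
Step 2: ant0:(0,2)->E->(0,3) | ant1:(1,3)->E->(1,4) | ant2:(3,2)->N->(2,2)
  grid max=2 at (1,4)
Step 3: ant0:(0,3)->S->(1,3) | ant1:(1,4)->W->(1,3) | ant2:(2,2)->S->(3,2)
  grid max=4 at (1,3)
Step 4: ant0:(1,3)->E->(1,4) | ant1:(1,3)->E->(1,4) | ant2:(3,2)->N->(2,2)
  grid max=4 at (1,4)
Step 5: ant0:(1,4)->W->(1,3) | ant1:(1,4)->W->(1,3) | ant2:(2,2)->S->(3,2)
  grid max=6 at (1,3)
Final grid:
  0 0 0 0 0
  0 0 0 6 3
  0 0 0 0 0
  0 0 2 0 0
Max pheromone 6 at (1,3)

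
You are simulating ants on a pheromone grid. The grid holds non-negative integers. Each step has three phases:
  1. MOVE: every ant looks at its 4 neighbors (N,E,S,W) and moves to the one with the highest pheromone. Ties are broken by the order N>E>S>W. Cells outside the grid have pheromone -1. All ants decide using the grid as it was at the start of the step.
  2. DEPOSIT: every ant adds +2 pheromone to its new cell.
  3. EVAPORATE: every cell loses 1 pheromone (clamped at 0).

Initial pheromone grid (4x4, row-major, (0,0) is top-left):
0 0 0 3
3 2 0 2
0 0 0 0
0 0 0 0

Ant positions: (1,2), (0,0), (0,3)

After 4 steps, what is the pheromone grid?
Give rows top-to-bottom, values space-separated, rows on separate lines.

After step 1: ants at (1,3),(1,0),(1,3)
  0 0 0 2
  4 1 0 5
  0 0 0 0
  0 0 0 0
After step 2: ants at (0,3),(1,1),(0,3)
  0 0 0 5
  3 2 0 4
  0 0 0 0
  0 0 0 0
After step 3: ants at (1,3),(1,0),(1,3)
  0 0 0 4
  4 1 0 7
  0 0 0 0
  0 0 0 0
After step 4: ants at (0,3),(1,1),(0,3)
  0 0 0 7
  3 2 0 6
  0 0 0 0
  0 0 0 0

0 0 0 7
3 2 0 6
0 0 0 0
0 0 0 0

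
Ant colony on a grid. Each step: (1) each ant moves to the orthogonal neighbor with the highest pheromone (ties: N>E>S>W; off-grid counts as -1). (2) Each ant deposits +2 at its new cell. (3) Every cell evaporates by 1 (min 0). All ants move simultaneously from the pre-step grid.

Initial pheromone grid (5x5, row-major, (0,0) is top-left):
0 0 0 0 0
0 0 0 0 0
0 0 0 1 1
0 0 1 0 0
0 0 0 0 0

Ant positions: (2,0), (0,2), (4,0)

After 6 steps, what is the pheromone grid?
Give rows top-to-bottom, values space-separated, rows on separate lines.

After step 1: ants at (1,0),(0,3),(3,0)
  0 0 0 1 0
  1 0 0 0 0
  0 0 0 0 0
  1 0 0 0 0
  0 0 0 0 0
After step 2: ants at (0,0),(0,4),(2,0)
  1 0 0 0 1
  0 0 0 0 0
  1 0 0 0 0
  0 0 0 0 0
  0 0 0 0 0
After step 3: ants at (0,1),(1,4),(1,0)
  0 1 0 0 0
  1 0 0 0 1
  0 0 0 0 0
  0 0 0 0 0
  0 0 0 0 0
After step 4: ants at (0,2),(0,4),(0,0)
  1 0 1 0 1
  0 0 0 0 0
  0 0 0 0 0
  0 0 0 0 0
  0 0 0 0 0
After step 5: ants at (0,3),(1,4),(0,1)
  0 1 0 1 0
  0 0 0 0 1
  0 0 0 0 0
  0 0 0 0 0
  0 0 0 0 0
After step 6: ants at (0,4),(0,4),(0,2)
  0 0 1 0 3
  0 0 0 0 0
  0 0 0 0 0
  0 0 0 0 0
  0 0 0 0 0

0 0 1 0 3
0 0 0 0 0
0 0 0 0 0
0 0 0 0 0
0 0 0 0 0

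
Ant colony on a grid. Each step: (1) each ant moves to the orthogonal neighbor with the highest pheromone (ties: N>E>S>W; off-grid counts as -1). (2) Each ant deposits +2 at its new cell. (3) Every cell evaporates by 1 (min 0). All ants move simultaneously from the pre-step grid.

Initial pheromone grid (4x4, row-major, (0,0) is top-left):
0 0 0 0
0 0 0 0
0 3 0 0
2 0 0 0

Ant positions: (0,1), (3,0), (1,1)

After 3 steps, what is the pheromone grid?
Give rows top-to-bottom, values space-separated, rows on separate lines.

After step 1: ants at (0,2),(2,0),(2,1)
  0 0 1 0
  0 0 0 0
  1 4 0 0
  1 0 0 0
After step 2: ants at (0,3),(2,1),(2,0)
  0 0 0 1
  0 0 0 0
  2 5 0 0
  0 0 0 0
After step 3: ants at (1,3),(2,0),(2,1)
  0 0 0 0
  0 0 0 1
  3 6 0 0
  0 0 0 0

0 0 0 0
0 0 0 1
3 6 0 0
0 0 0 0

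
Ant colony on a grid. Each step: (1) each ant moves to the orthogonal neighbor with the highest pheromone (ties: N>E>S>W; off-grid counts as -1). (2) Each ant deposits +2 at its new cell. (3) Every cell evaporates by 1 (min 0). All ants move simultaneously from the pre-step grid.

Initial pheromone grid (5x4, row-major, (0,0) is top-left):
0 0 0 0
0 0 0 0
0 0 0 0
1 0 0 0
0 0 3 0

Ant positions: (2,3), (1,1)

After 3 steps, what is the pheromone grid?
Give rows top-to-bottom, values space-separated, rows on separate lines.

After step 1: ants at (1,3),(0,1)
  0 1 0 0
  0 0 0 1
  0 0 0 0
  0 0 0 0
  0 0 2 0
After step 2: ants at (0,3),(0,2)
  0 0 1 1
  0 0 0 0
  0 0 0 0
  0 0 0 0
  0 0 1 0
After step 3: ants at (0,2),(0,3)
  0 0 2 2
  0 0 0 0
  0 0 0 0
  0 0 0 0
  0 0 0 0

0 0 2 2
0 0 0 0
0 0 0 0
0 0 0 0
0 0 0 0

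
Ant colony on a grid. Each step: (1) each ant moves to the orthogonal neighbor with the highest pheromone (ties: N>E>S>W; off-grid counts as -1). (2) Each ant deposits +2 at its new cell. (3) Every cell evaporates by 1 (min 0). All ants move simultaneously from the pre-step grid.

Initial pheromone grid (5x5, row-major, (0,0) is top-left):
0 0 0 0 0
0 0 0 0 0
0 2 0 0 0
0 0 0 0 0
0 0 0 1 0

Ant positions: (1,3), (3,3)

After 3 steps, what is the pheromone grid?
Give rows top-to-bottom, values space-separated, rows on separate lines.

After step 1: ants at (0,3),(4,3)
  0 0 0 1 0
  0 0 0 0 0
  0 1 0 0 0
  0 0 0 0 0
  0 0 0 2 0
After step 2: ants at (0,4),(3,3)
  0 0 0 0 1
  0 0 0 0 0
  0 0 0 0 0
  0 0 0 1 0
  0 0 0 1 0
After step 3: ants at (1,4),(4,3)
  0 0 0 0 0
  0 0 0 0 1
  0 0 0 0 0
  0 0 0 0 0
  0 0 0 2 0

0 0 0 0 0
0 0 0 0 1
0 0 0 0 0
0 0 0 0 0
0 0 0 2 0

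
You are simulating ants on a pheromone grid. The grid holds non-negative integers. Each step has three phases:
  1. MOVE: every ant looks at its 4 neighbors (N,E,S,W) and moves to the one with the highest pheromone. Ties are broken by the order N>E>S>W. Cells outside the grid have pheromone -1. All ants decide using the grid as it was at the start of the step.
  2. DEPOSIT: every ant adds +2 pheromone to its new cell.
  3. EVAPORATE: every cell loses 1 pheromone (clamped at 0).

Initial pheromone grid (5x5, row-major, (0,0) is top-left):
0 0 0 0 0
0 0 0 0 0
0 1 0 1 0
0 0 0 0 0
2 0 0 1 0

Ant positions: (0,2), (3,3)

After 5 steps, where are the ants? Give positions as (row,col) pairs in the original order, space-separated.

Step 1: ant0:(0,2)->E->(0,3) | ant1:(3,3)->N->(2,3)
  grid max=2 at (2,3)
Step 2: ant0:(0,3)->E->(0,4) | ant1:(2,3)->N->(1,3)
  grid max=1 at (0,4)
Step 3: ant0:(0,4)->S->(1,4) | ant1:(1,3)->S->(2,3)
  grid max=2 at (2,3)
Step 4: ant0:(1,4)->N->(0,4) | ant1:(2,3)->N->(1,3)
  grid max=1 at (0,4)
Step 5: ant0:(0,4)->S->(1,4) | ant1:(1,3)->S->(2,3)
  grid max=2 at (2,3)

(1,4) (2,3)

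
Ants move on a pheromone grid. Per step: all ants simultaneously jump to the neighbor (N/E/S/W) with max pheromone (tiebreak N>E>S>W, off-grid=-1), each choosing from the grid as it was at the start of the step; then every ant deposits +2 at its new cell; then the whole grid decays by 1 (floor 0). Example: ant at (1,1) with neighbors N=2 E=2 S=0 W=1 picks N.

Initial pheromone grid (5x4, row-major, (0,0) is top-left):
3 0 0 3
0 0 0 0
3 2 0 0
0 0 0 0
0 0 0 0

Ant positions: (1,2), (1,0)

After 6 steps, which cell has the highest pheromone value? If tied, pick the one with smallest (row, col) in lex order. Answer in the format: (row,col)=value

Step 1: ant0:(1,2)->N->(0,2) | ant1:(1,0)->N->(0,0)
  grid max=4 at (0,0)
Step 2: ant0:(0,2)->E->(0,3) | ant1:(0,0)->E->(0,1)
  grid max=3 at (0,0)
Step 3: ant0:(0,3)->S->(1,3) | ant1:(0,1)->W->(0,0)
  grid max=4 at (0,0)
Step 4: ant0:(1,3)->N->(0,3) | ant1:(0,0)->E->(0,1)
  grid max=3 at (0,0)
Step 5: ant0:(0,3)->S->(1,3) | ant1:(0,1)->W->(0,0)
  grid max=4 at (0,0)
Step 6: ant0:(1,3)->N->(0,3) | ant1:(0,0)->E->(0,1)
  grid max=3 at (0,0)
Final grid:
  3 1 0 3
  0 0 0 0
  0 0 0 0
  0 0 0 0
  0 0 0 0
Max pheromone 3 at (0,0)

Answer: (0,0)=3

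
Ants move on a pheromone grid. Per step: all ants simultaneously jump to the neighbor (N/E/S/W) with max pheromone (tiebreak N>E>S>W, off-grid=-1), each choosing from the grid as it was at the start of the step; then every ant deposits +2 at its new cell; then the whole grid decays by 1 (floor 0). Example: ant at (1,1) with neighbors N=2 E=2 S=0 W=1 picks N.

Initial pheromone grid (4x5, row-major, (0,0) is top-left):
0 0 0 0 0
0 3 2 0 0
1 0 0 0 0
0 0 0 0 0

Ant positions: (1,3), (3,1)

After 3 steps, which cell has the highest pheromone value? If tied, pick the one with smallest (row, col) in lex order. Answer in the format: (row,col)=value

Answer: (1,2)=5

Derivation:
Step 1: ant0:(1,3)->W->(1,2) | ant1:(3,1)->N->(2,1)
  grid max=3 at (1,2)
Step 2: ant0:(1,2)->W->(1,1) | ant1:(2,1)->N->(1,1)
  grid max=5 at (1,1)
Step 3: ant0:(1,1)->E->(1,2) | ant1:(1,1)->E->(1,2)
  grid max=5 at (1,2)
Final grid:
  0 0 0 0 0
  0 4 5 0 0
  0 0 0 0 0
  0 0 0 0 0
Max pheromone 5 at (1,2)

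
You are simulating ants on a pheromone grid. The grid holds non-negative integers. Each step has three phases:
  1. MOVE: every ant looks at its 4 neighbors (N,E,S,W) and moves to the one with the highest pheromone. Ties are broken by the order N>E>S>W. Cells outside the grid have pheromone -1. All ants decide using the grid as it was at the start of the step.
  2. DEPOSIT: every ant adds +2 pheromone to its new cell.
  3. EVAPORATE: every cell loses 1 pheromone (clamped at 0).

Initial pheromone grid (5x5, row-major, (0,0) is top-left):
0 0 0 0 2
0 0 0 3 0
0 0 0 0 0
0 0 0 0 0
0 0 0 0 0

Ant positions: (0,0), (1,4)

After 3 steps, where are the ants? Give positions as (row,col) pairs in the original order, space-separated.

Step 1: ant0:(0,0)->E->(0,1) | ant1:(1,4)->W->(1,3)
  grid max=4 at (1,3)
Step 2: ant0:(0,1)->E->(0,2) | ant1:(1,3)->N->(0,3)
  grid max=3 at (1,3)
Step 3: ant0:(0,2)->E->(0,3) | ant1:(0,3)->S->(1,3)
  grid max=4 at (1,3)

(0,3) (1,3)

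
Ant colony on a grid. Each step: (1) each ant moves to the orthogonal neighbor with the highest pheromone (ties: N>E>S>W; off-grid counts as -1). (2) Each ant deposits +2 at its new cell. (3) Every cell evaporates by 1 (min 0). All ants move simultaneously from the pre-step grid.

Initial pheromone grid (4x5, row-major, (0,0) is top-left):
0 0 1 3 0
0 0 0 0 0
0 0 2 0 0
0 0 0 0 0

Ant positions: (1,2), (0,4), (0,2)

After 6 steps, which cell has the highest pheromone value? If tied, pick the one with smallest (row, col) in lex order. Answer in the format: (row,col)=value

Answer: (0,3)=9

Derivation:
Step 1: ant0:(1,2)->S->(2,2) | ant1:(0,4)->W->(0,3) | ant2:(0,2)->E->(0,3)
  grid max=6 at (0,3)
Step 2: ant0:(2,2)->N->(1,2) | ant1:(0,3)->E->(0,4) | ant2:(0,3)->E->(0,4)
  grid max=5 at (0,3)
Step 3: ant0:(1,2)->S->(2,2) | ant1:(0,4)->W->(0,3) | ant2:(0,4)->W->(0,3)
  grid max=8 at (0,3)
Step 4: ant0:(2,2)->N->(1,2) | ant1:(0,3)->E->(0,4) | ant2:(0,3)->E->(0,4)
  grid max=7 at (0,3)
Step 5: ant0:(1,2)->S->(2,2) | ant1:(0,4)->W->(0,3) | ant2:(0,4)->W->(0,3)
  grid max=10 at (0,3)
Step 6: ant0:(2,2)->N->(1,2) | ant1:(0,3)->E->(0,4) | ant2:(0,3)->E->(0,4)
  grid max=9 at (0,3)
Final grid:
  0 0 0 9 7
  0 0 1 0 0
  0 0 2 0 0
  0 0 0 0 0
Max pheromone 9 at (0,3)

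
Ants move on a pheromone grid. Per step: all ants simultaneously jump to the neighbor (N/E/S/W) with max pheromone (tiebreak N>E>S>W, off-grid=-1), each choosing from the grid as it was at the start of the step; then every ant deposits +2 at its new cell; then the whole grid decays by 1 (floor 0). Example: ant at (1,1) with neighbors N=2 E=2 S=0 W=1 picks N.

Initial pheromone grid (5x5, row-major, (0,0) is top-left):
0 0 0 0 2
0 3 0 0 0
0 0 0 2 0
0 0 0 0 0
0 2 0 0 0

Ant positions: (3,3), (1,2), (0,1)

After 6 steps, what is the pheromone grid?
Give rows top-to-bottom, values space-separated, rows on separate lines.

After step 1: ants at (2,3),(1,1),(1,1)
  0 0 0 0 1
  0 6 0 0 0
  0 0 0 3 0
  0 0 0 0 0
  0 1 0 0 0
After step 2: ants at (1,3),(0,1),(0,1)
  0 3 0 0 0
  0 5 0 1 0
  0 0 0 2 0
  0 0 0 0 0
  0 0 0 0 0
After step 3: ants at (2,3),(1,1),(1,1)
  0 2 0 0 0
  0 8 0 0 0
  0 0 0 3 0
  0 0 0 0 0
  0 0 0 0 0
After step 4: ants at (1,3),(0,1),(0,1)
  0 5 0 0 0
  0 7 0 1 0
  0 0 0 2 0
  0 0 0 0 0
  0 0 0 0 0
After step 5: ants at (2,3),(1,1),(1,1)
  0 4 0 0 0
  0 10 0 0 0
  0 0 0 3 0
  0 0 0 0 0
  0 0 0 0 0
After step 6: ants at (1,3),(0,1),(0,1)
  0 7 0 0 0
  0 9 0 1 0
  0 0 0 2 0
  0 0 0 0 0
  0 0 0 0 0

0 7 0 0 0
0 9 0 1 0
0 0 0 2 0
0 0 0 0 0
0 0 0 0 0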